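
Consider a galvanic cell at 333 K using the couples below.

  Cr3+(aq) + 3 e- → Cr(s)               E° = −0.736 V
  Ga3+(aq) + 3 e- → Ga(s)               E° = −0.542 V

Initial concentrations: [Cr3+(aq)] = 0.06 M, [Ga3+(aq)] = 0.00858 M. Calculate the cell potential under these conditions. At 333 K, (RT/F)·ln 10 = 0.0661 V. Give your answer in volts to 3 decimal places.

+0.175 V

Ga³⁺/Ga is reduced (cathode, E° = −0.542 V) and Cr³⁺/Cr is oxidized (anode).
E°cell = E°cat − E°an = −0.542 − (−0.736) = +0.194 V; n = 3.
Balancing gives Ga3+(aq) + Cr(s) → Ga(s) + Cr3+(aq); hence Q = [Cr3+(aq)] / [Ga3+(aq)] = 6.99 (log Q = 0.845).
By the Nernst equation, E = +0.194 − (0.0661/3)·(0.845) = +0.175 V.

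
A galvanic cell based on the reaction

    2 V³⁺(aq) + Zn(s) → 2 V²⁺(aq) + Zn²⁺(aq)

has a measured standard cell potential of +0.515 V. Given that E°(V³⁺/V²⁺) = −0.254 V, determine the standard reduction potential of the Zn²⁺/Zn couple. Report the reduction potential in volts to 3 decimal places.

−0.769 V

In the reaction as written the V³⁺/V²⁺ couple is reduced (cathode) and Zn²⁺/Zn is oxidized (anode), so E°cell = E°(V³⁺/V²⁺) − E°(Zn²⁺/Zn).
E°(Zn²⁺/Zn) = E°(cathode) − E°cell = −0.254 − (+0.515) = −0.769 V.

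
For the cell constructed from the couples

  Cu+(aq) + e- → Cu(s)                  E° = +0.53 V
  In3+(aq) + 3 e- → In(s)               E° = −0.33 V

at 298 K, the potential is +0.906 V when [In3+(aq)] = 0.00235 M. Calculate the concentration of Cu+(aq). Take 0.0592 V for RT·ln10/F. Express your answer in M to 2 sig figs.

The Cu⁺/Cu couple has the larger reduction potential, so it is the cathode: E°cell = +0.53 − (−0.33) = +0.86 V and n = 3.
From the Nernst equation, log Q = n(E° − E)/0.0592 = 3·(+0.86 − (+0.906))/0.0592 = −2.331.
Balancing electrons gives 3 Cu+(aq) + In(s) → 3 Cu(s) + In3+(aq); thus Q = [In3+(aq)] / [Cu+(aq)]^3.
Substituting the known concentrations and solving, log [Cu+(aq)] = −0.099 and [Cu+(aq)] = 0.80 M.

0.80 M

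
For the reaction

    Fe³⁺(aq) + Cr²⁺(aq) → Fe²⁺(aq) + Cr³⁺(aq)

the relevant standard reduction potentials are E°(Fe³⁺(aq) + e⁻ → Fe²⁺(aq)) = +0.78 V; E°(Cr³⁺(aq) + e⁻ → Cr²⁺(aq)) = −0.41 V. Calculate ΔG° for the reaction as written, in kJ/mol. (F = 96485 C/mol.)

In the reaction as written Fe³⁺(aq) is reduced, so the Fe³⁺/Fe²⁺ couple is the cathode and Cr³⁺/Cr²⁺ is the anode.
E°cell = +0.78 − (−0.41) = +1.19 V; balancing electrons gives n = 1.
ΔG° = −nFE°cell = −(1)(96485)(+1.19) J/mol = −115 kJ/mol.

−115 kJ/mol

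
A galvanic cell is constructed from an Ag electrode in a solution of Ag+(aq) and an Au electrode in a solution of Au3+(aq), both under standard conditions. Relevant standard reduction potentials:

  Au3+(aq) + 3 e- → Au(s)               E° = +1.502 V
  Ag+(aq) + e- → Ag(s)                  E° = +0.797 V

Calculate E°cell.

Of the two couples in this cell, the one with the more positive reduction potential is reduced at the cathode: here that is Au³⁺/Au (+1.502 V); Ag⁺/Ag (+0.797 V) is the anode.
E°cell = E°(cathode) − E°(anode) = +1.502 − (+0.797) = +0.705 V.

+0.705 V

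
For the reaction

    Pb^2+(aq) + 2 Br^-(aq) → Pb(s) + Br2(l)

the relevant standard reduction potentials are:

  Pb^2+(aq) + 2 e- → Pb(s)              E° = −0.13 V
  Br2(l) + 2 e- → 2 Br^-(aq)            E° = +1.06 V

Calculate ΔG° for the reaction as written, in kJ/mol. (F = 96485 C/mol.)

In the reaction as written Pb^2+(aq) is reduced, so the Pb²⁺/Pb couple is the cathode and Br₂/Br⁻ is the anode.
E°cell = −0.13 − (+1.06) = −1.19 V; balancing electrons gives n = 2.
ΔG° = −nFE°cell = −(2)(96485)(−1.19) J/mol = +230 kJ/mol.

+230 kJ/mol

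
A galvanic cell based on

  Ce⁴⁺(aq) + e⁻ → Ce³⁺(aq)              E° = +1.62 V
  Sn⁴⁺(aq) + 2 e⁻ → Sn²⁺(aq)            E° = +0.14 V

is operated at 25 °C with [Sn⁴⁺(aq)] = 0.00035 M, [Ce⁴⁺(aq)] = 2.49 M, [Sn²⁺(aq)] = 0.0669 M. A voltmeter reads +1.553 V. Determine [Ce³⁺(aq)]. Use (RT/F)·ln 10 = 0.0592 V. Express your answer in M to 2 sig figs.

2.0 M

The Ce⁴⁺/Ce³⁺ couple has the larger reduction potential, so it is the cathode: E°cell = +1.62 − (+0.14) = +1.48 V and n = 2.
From the Nernst equation, log Q = n(E° − E)/0.0592 = 2·(+1.48 − (+1.553))/0.0592 = −2.466.
The balanced reaction is 2 Ce⁴⁺(aq) + Sn²⁺(aq) → 2 Ce³⁺(aq) + Sn⁴⁺(aq), so Q = ([Ce³⁺(aq)]^2·[Sn⁴⁺(aq)]) / ([Ce⁴⁺(aq)]^2·[Sn²⁺(aq)]).
Solving for the unknown gives log [Ce³⁺(aq)] = 0.304, so [Ce³⁺(aq)] ≈ 2.0 M.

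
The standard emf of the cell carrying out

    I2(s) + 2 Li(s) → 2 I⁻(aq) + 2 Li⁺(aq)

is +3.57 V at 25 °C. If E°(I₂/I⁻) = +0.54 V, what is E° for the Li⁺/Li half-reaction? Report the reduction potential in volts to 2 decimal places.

−3.03 V

In the reaction as written the I₂/I⁻ couple is reduced (cathode) and Li⁺/Li is oxidized (anode), so E°cell = E°(I₂/I⁻) − E°(Li⁺/Li).
E°(Li⁺/Li) = E°(cathode) − E°cell = +0.54 − (+3.57) = −3.03 V.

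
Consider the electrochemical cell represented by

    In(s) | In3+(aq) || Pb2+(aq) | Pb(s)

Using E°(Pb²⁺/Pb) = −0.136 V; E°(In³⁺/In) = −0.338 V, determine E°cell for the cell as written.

By convention the left-hand electrode in cell notation is the anode (oxidation) and the right-hand electrode is the cathode (reduction).
E°cell = E°(right) − E°(left) = −0.136 − (−0.338) = +0.202 V.

+0.202 V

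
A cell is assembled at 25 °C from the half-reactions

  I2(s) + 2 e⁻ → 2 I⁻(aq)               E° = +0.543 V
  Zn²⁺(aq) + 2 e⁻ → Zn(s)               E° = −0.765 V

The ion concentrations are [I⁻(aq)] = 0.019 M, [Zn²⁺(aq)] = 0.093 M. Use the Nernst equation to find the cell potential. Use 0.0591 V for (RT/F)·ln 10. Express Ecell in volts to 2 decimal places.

The I₂/I⁻ couple has the more positive E°, so it is the cathode; Zn²⁺/Zn is the anode.
E°cell = E°cat − E°an = +0.543 − (−0.765) = +1.308 V; n = 2.
For the overall reaction I2(s) + Zn(s) → 2 I⁻(aq) + Zn²⁺(aq), Q = [I⁻(aq)]^2·[Zn²⁺(aq)] = 3.36×10^−5, giving log Q = −4.474.
Applying E = E° − (RT ln10/nF)·log Q gives +1.308 − (0.0591/2)(−4.474) = +1.44 V.

+1.44 V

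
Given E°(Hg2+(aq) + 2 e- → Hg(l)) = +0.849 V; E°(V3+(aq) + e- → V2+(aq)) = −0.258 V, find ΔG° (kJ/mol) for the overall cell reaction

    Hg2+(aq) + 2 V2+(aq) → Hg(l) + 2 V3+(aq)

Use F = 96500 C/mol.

−214 kJ/mol

In the reaction as written Hg2+(aq) is reduced, so the Hg²⁺/Hg couple is the cathode and V³⁺/V²⁺ is the anode.
E°cell = +0.849 − (−0.258) = +1.107 V; balancing electrons gives n = 2.
ΔG° = −nFE°cell = −(2)(96500)(+1.107) J/mol = −214 kJ/mol.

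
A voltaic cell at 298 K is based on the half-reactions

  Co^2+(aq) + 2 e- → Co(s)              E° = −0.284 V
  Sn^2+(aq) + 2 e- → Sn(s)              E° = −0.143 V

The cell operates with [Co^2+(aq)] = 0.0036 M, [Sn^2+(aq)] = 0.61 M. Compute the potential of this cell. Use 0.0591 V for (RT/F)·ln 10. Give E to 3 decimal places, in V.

The Sn²⁺/Sn couple has the more positive E°, so it is the cathode; Co²⁺/Co is the anode.
E°cell = −0.143 − (−0.284) = +0.141 V, with n = 2 electrons transferred.
For the overall reaction Sn^2+(aq) + Co(s) → Sn(s) + Co^2+(aq), Q = [Co^2+(aq)] / [Sn^2+(aq)] = 0.0059, giving log Q = −2.229.
By the Nernst equation, E = +0.141 − (0.0591/2)·(−2.229) = +0.207 V.

+0.207 V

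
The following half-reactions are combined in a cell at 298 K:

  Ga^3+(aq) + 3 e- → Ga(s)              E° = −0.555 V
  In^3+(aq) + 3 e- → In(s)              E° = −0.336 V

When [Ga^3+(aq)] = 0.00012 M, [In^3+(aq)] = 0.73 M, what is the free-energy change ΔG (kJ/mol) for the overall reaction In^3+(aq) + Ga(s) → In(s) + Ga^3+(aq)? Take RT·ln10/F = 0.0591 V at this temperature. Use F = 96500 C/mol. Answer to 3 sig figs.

With In³⁺/In reduced at the cathode, E°cell = −0.336 − (−0.555) = +0.219 V and n = 3.
Q = [Ga^3+(aq)] / [In^3+(aq)] = 0.000164, so log Q = −3.784 and E = +0.219 − (0.0591/3)(−3.784) = +0.2935 V.
ΔG = −nFE = −(3)(96500)(+0.2935) J/mol = −85.0 kJ/mol.

−85.0 kJ/mol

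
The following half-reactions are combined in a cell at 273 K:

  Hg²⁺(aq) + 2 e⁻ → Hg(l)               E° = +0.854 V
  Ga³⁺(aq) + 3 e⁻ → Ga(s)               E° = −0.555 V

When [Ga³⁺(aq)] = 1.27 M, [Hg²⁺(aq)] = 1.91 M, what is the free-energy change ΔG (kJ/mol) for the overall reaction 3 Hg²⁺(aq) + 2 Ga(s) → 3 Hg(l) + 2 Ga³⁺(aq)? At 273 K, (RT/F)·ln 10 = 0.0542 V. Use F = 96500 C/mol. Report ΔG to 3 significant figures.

E°cell = +0.854 − (−0.555) = +1.409 V; the balanced reaction transfers n = 6 electrons.
Q = [Ga³⁺(aq)]^2 / [Hg²⁺(aq)]^3 = 0.231, so log Q = −0.635 and E = +1.409 − (0.0542/6)(−0.635) = +1.4147 V.
Then ΔG = −nFE = −6 × 96500 × +1.4147 J/mol = −819 kJ/mol.

−819 kJ/mol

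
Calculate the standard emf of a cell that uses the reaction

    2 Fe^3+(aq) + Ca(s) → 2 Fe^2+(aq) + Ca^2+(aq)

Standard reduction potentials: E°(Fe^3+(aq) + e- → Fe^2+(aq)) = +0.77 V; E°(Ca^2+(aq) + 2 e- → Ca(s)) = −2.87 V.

+3.64 V

Fe^3+(aq) gains electrons, so the Fe³⁺/Fe²⁺ couple is the cathode; the Ca²⁺/Ca couple is the anode.
E°cell = E°(cathode) − E°(anode) = +0.77 − (−2.87) = +3.64 V.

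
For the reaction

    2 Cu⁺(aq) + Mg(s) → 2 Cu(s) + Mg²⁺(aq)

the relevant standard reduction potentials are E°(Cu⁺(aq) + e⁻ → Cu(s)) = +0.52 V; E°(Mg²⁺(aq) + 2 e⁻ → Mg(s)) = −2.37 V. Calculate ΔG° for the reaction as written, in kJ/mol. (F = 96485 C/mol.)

−558 kJ/mol

In the reaction as written Cu⁺(aq) is reduced, so the Cu⁺/Cu couple is the cathode and Mg²⁺/Mg is the anode.
E°cell = +0.52 − (−2.37) = +2.89 V; balancing electrons gives n = 2.
ΔG° = −nFE°cell = −(2)(96485)(+2.89) J/mol = −558 kJ/mol.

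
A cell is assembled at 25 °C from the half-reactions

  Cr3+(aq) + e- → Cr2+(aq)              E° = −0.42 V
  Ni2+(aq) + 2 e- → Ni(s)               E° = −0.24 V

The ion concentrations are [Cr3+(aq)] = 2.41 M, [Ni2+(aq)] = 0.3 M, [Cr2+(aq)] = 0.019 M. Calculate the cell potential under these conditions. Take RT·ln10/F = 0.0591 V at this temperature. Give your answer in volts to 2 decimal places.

Since E°(Ni²⁺/Ni) > E°(Cr³⁺/Cr²⁺), Ni²⁺/Ni serves as the cathode.
E°cell = E°cat − E°an = −0.24 − (−0.42) = +0.18 V; n = 2.
For the overall reaction Ni2+(aq) + 2 Cr2+(aq) → Ni(s) + 2 Cr3+(aq), Q = [Cr3+(aq)]^2 / ([Ni2+(aq)]·[Cr2+(aq)]^2) = 5.36×10^4, giving log Q = 4.729.
Applying E = E° − (RT ln10/nF)·log Q gives +0.18 − (0.0591/2)(4.729) = +0.04 V.

+0.04 V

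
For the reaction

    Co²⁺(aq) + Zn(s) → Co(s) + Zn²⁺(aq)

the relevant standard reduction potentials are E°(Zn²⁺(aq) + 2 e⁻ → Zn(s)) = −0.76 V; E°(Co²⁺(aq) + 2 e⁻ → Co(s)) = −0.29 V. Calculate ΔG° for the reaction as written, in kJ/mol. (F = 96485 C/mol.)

In the reaction as written Co²⁺(aq) is reduced, so the Co²⁺/Co couple is the cathode and Zn²⁺/Zn is the anode.
E°cell = −0.29 − (−0.76) = +0.47 V; balancing electrons gives n = 2.
ΔG° = −nFE°cell = −(2)(96485)(+0.47) J/mol = −90.7 kJ/mol.

−90.7 kJ/mol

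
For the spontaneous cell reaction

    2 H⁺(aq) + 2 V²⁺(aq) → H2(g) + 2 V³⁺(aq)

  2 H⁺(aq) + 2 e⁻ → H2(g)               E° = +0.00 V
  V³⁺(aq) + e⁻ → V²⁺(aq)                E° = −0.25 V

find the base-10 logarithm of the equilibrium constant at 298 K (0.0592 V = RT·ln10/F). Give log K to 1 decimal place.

log K = 8.4

The 2H⁺/H₂ couple is reduced (cathode); E°cell = +0.00 − (−0.25) = +0.25 V with n = 2.
At equilibrium E = 0, so log K = nE°cell / 0.0592 = (2)(+0.25) / 0.0592 = 8.4.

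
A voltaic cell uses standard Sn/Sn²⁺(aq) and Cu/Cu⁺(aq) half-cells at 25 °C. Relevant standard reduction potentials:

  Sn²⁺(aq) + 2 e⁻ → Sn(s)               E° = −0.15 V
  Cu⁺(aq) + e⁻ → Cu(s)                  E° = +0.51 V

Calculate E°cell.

Of the two couples in this cell, the one with the more positive reduction potential is reduced at the cathode: here that is Cu⁺/Cu (+0.51 V); Sn²⁺/Sn (−0.15 V) is the anode.
E°cell = E°(cathode) − E°(anode) = +0.51 − (−0.15) = +0.66 V.

+0.66 V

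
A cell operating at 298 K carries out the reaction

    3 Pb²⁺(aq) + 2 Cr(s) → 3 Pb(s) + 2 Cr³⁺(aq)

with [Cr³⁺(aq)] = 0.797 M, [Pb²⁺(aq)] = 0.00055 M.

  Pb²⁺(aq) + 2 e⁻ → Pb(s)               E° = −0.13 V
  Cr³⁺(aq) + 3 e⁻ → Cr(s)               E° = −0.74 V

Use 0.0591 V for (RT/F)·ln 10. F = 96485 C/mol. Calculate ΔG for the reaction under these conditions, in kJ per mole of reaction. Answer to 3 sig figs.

The standard cell potential is −0.13 − (−0.74) = +0.61 V, with n = 6 electrons in the balanced equation.
The reaction quotient is [Cr³⁺(aq)]^2 / [Pb²⁺(aq)]^3 = 3.82×10^9; by Nernst, E = +0.61 − (0.0591/6)(9.582) = +0.5156 V.
ΔG = −nFE = −(6)(96485)(+0.5156) J/mol = −298 kJ/mol.

−298 kJ/mol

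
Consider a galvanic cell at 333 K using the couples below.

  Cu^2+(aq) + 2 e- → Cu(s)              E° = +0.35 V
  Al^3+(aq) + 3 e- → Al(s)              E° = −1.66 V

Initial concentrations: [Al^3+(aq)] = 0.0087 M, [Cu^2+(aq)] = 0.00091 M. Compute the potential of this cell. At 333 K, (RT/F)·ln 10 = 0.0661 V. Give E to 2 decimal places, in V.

Since E°(Cu²⁺/Cu) > E°(Al³⁺/Al), Cu²⁺/Cu serves as the cathode.
E°cell = +0.35 − (−1.66) = +2.01 V, with n = 6 electrons transferred.
For the overall reaction 3 Cu^2+(aq) + 2 Al(s) → 3 Cu(s) + 2 Al^3+(aq), Q = [Al^3+(aq)]^2 / [Cu^2+(aq)]^3 = 1×10^5, giving log Q = 5.002.
E = E° − (0.0661/n)·log Q = +2.01 − (0.0661/6)(5.002) = +1.95 V.

+1.95 V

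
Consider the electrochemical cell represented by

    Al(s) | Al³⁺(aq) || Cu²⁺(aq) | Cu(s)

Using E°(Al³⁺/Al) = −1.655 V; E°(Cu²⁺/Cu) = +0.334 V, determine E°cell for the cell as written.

By convention the left-hand electrode in cell notation is the anode (oxidation) and the right-hand electrode is the cathode (reduction).
E°cell = E°(right) − E°(left) = +0.334 − (−1.655) = +1.989 V.

+1.989 V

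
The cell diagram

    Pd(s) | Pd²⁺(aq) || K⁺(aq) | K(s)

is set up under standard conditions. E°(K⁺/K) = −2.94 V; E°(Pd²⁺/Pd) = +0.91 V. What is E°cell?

−3.85 V

By convention the left-hand electrode in cell notation is the anode (oxidation) and the right-hand electrode is the cathode (reduction).
E°cell = E°(right) − E°(left) = −2.94 − (+0.91) = −3.85 V.
The negative sign shows that, as written, the cell would require an external voltage to drive the reaction.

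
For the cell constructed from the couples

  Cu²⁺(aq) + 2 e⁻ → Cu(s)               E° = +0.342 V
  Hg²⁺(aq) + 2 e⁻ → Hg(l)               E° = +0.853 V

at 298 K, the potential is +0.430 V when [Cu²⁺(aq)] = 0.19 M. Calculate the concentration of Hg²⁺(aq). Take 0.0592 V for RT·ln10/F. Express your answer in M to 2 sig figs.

0.00035 M

Hg²⁺/Hg is the cathode (higher E°); E°cell = +0.853 − (+0.342) = +0.511 V with n = 2.
Since E = E° − (0.0592/n)·log Q, log Q = n(E° − E)/0.0592 = 2.736.
The balanced reaction is Hg²⁺(aq) + Cu(s) → Hg(l) + Cu²⁺(aq), so Q = [Cu²⁺(aq)] / [Hg²⁺(aq)].
Solving for the unknown gives log [Hg²⁺(aq)] = −3.457, so [Hg²⁺(aq)] ≈ 0.00035 M.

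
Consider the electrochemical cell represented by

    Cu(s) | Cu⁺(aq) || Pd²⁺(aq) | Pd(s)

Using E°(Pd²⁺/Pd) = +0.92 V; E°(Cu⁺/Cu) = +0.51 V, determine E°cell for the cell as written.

+0.41 V

By convention the left-hand electrode in cell notation is the anode (oxidation) and the right-hand electrode is the cathode (reduction).
E°cell = E°(right) − E°(left) = +0.92 − (+0.51) = +0.41 V.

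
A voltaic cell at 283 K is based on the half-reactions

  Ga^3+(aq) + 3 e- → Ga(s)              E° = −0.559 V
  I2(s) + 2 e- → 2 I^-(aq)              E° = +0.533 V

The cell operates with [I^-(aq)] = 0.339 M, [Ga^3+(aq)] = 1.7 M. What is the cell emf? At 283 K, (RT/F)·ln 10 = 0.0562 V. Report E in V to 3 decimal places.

Since E°(I₂/I⁻) > E°(Ga³⁺/Ga), I₂/I⁻ serves as the cathode.
E°cell = E°cat − E°an = +0.533 − (−0.559) = +1.092 V; n = 6.
Balancing gives 3 I2(s) + 2 Ga(s) → 6 I^-(aq) + 2 Ga^3+(aq); hence Q = [I^-(aq)]^6·[Ga^3+(aq)]^2 = 0.00439 (log Q = −2.358).
Applying E = E° − (RT ln10/nF)·log Q gives +1.092 − (0.0562/6)(−2.358) = +1.114 V.

+1.114 V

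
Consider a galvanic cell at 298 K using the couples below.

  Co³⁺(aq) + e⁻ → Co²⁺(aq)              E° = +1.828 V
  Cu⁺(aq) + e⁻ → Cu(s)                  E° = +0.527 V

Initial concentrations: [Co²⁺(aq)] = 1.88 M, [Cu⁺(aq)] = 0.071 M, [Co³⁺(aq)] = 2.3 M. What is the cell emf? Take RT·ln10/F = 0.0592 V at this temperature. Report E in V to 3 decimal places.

+1.374 V

Co³⁺/Co²⁺ is reduced (cathode, E° = +1.828 V) and Cu⁺/Cu is oxidized (anode).
E°cell = E°cat − E°an = +1.828 − (+0.527) = +1.301 V; n = 1.
Balancing gives Co³⁺(aq) + Cu(s) → Co²⁺(aq) + Cu⁺(aq); hence Q = ([Co²⁺(aq)]·[Cu⁺(aq)]) / [Co³⁺(aq)] = 0.058 (log Q = −1.236).
Applying E = E° − (RT ln10/nF)·log Q gives +1.301 − (0.0592/1)(−1.236) = +1.374 V.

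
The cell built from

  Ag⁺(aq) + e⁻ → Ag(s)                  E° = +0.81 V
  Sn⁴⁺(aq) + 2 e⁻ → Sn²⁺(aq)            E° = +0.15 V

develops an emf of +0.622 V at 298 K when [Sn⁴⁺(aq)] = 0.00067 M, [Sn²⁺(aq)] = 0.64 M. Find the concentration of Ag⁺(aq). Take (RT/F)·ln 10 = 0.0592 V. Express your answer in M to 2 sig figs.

With Ag⁺/Ag at the cathode and Sn⁴⁺/Sn²⁺ at the anode, E°cell = +0.81 − (+0.15) = +0.66 V (n = 2).
Since E = E° − (0.0592/n)·log Q, log Q = n(E° − E)/0.0592 = 1.284.
The balanced reaction is 2 Ag⁺(aq) + Sn²⁺(aq) → 2 Ag(s) + Sn⁴⁺(aq), so Q = [Sn⁴⁺(aq)] / ([Ag⁺(aq)]^2·[Sn²⁺(aq)]).
Solving for the unknown gives log [Ag⁺(aq)] = −2.132, so [Ag⁺(aq)] ≈ 0.0074 M.

0.0074 M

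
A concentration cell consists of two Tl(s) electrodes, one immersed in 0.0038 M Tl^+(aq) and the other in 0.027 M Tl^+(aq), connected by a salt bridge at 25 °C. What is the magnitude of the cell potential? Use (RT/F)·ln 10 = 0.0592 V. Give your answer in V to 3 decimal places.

0.050 V

For a concentration cell E°cell = 0, since both electrodes use the same couple.
The compartment with the higher Tl^+(aq) concentration (0.027 M) acts as the cathode; ions are reduced there and produced at the dilute (0.0038 M) anode.
With n = 1, Ecell = −(0.0592/1)·log([dilute]/[conc]) = −(0.0592/1)·log(0.0038/0.027) = +0.050 V.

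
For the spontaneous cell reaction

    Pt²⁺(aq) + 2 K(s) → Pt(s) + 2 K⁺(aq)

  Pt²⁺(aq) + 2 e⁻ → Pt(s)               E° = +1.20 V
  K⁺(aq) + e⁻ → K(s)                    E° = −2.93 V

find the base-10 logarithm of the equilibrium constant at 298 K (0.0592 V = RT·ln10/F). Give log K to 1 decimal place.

The Pt²⁺/Pt couple is reduced (cathode); E°cell = +1.20 − (−2.93) = +4.13 V with n = 2.
At equilibrium E = 0, so log K = nE°cell / 0.0592 = (2)(+4.13) / 0.0592 = 139.5.

log K = 139.5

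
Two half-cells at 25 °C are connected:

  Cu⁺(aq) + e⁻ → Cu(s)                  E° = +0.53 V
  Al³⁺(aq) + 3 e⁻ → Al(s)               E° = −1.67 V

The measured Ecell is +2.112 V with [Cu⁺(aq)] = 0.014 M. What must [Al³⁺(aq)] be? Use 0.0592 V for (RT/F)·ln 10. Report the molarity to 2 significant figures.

0.079 M

Cu⁺/Cu is the cathode (higher E°); E°cell = +0.53 − (−1.67) = +2.20 V with n = 3.
From the Nernst equation, log Q = n(E° − E)/0.0592 = 3·(+2.20 − (+2.112))/0.0592 = 4.459.
The balanced reaction is 3 Cu⁺(aq) + Al(s) → 3 Cu(s) + Al³⁺(aq), so Q = [Al³⁺(aq)] / [Cu⁺(aq)]^3.
Solving for the unknown gives log [Al³⁺(aq)] = −1.103, so [Al³⁺(aq)] ≈ 0.079 M.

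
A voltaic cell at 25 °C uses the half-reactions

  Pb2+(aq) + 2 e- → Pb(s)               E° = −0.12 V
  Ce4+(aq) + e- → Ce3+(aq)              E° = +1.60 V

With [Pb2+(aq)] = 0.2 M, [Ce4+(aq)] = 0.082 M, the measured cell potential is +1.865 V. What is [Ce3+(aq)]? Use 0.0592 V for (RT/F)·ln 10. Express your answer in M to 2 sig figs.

The Ce⁴⁺/Ce³⁺ couple has the larger reduction potential, so it is the cathode: E°cell = +1.60 − (−0.12) = +1.72 V and n = 2.
Since E = E° − (0.0592/n)·log Q, log Q = n(E° − E)/0.0592 = −4.899.
Balancing electrons gives 2 Ce4+(aq) + Pb(s) → 2 Ce3+(aq) + Pb2+(aq); thus Q = ([Ce3+(aq)]^2·[Pb2+(aq)]) / [Ce4+(aq)]^2.
Substituting the known concentrations and solving, log [Ce3+(aq)] = −3.186 and [Ce3+(aq)] = 0.00065 M.

0.00065 M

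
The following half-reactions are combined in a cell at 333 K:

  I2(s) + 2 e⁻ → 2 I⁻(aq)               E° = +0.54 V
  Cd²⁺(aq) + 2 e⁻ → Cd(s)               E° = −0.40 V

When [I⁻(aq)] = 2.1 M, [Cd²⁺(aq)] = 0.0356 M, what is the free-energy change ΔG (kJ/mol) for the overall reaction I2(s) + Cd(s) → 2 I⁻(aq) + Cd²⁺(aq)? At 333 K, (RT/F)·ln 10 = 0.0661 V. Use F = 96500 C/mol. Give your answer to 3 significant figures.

−187 kJ/mol

With I₂/I⁻ reduced at the cathode, E°cell = +0.54 − (−0.40) = +0.94 V and n = 2.
The reaction quotient is [I⁻(aq)]^2·[Cd²⁺(aq)] = 0.157; by Nernst, E = +0.94 − (0.0661/2)(−0.804) = +0.9666 V.
Then ΔG = −nFE = −2 × 96500 × +0.9666 J/mol = −187 kJ/mol.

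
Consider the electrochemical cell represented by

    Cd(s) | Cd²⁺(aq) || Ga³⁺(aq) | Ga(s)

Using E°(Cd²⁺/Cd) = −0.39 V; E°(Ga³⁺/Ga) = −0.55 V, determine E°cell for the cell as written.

By convention the left-hand electrode in cell notation is the anode (oxidation) and the right-hand electrode is the cathode (reduction).
E°cell = E°(right) − E°(left) = −0.55 − (−0.39) = −0.16 V.
The negative sign shows that, as written, the cell would require an external voltage to drive the reaction.

−0.16 V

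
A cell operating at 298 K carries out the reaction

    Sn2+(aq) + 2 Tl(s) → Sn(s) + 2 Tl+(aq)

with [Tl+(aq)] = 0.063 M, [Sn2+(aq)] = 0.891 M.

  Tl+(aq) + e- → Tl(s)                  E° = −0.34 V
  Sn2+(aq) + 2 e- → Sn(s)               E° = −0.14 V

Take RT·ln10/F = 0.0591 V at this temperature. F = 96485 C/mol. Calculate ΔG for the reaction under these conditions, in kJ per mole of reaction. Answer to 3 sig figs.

With Sn²⁺/Sn reduced at the cathode, E°cell = −0.14 − (−0.34) = +0.20 V and n = 2.
Here Q = [Tl+(aq)]^2 / [Sn2+(aq)] = 0.00445 (log Q = −2.351), giving E = +0.20 − (0.0591/2)·(−2.351) = +0.2695 V.
ΔG = −nFE = −(2)(96485)(+0.2695) J/mol = −52.0 kJ/mol.

−52.0 kJ/mol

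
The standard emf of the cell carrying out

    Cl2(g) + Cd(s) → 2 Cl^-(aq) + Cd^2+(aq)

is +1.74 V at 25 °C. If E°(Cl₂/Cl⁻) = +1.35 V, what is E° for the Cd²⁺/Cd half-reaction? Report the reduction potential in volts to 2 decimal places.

In the reaction as written the Cl₂/Cl⁻ couple is reduced (cathode) and Cd²⁺/Cd is oxidized (anode), so E°cell = E°(Cl₂/Cl⁻) − E°(Cd²⁺/Cd).
E°(Cd²⁺/Cd) = E°(cathode) − E°cell = +1.35 − (+1.74) = −0.39 V.

−0.39 V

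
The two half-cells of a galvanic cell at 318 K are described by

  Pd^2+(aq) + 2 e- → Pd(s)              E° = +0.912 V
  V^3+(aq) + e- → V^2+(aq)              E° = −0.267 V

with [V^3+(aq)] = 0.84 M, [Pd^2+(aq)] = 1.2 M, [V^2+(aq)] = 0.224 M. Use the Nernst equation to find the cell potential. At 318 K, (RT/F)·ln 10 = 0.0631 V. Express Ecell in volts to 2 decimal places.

Pd²⁺/Pd is reduced (cathode, E° = +0.912 V) and V³⁺/V²⁺ is oxidized (anode).
E°cell = E°cat − E°an = +0.912 − (−0.267) = +1.179 V; n = 2.
For the overall reaction Pd^2+(aq) + 2 V^2+(aq) → Pd(s) + 2 V^3+(aq), Q = [V^3+(aq)]^2 / ([Pd^2+(aq)]·[V^2+(aq)]^2) = 11.7, giving log Q = 1.069.
By the Nernst equation, E = +1.179 − (0.0631/2)·(1.069) = +1.15 V.

+1.15 V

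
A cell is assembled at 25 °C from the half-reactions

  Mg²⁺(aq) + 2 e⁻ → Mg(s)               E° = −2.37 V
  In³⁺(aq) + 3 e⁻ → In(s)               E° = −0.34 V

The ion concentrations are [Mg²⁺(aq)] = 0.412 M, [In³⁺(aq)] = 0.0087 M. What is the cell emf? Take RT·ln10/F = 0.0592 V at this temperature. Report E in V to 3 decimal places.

Since E°(In³⁺/In) > E°(Mg²⁺/Mg), In³⁺/In serves as the cathode.
E°cell = −0.34 − (−2.37) = +2.03 V, with n = 6 electrons transferred.
For the overall reaction 2 In³⁺(aq) + 3 Mg(s) → 2 In(s) + 3 Mg²⁺(aq), Q = [Mg²⁺(aq)]^3 / [In³⁺(aq)]^2 = 924, giving log Q = 2.966.
Applying E = E° − (RT ln10/nF)·log Q gives +2.03 − (0.0592/6)(2.966) = +2.001 V.

+2.001 V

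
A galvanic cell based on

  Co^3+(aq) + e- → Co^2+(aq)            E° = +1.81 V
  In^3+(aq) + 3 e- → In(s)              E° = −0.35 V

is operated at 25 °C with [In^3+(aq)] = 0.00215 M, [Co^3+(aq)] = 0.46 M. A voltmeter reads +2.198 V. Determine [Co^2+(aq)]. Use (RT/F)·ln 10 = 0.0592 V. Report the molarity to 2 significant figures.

With Co³⁺/Co²⁺ at the cathode and In³⁺/In at the anode, E°cell = +1.81 − (−0.35) = +2.16 V (n = 3).
From the Nernst equation, log Q = n(E° − E)/0.0592 = 3·(+2.16 − (+2.198))/0.0592 = −1.926.
Balancing electrons gives 3 Co^3+(aq) + In(s) → 3 Co^2+(aq) + In^3+(aq); thus Q = ([Co^2+(aq)]^3·[In^3+(aq)]) / [Co^3+(aq)]^3.
Solving for the unknown gives log [Co^2+(aq)] = −0.090, so [Co^2+(aq)] ≈ 0.81 M.

0.81 M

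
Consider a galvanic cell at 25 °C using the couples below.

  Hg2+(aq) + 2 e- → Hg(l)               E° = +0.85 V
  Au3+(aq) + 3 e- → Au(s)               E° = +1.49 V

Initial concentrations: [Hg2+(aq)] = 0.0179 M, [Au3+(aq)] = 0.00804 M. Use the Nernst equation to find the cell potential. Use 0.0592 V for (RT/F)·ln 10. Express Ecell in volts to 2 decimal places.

+0.65 V

Since E°(Au³⁺/Au) > E°(Hg²⁺/Hg), Au³⁺/Au serves as the cathode.
E°cell = +1.49 − (+0.85) = +0.64 V, with n = 6 electrons transferred.
Balancing gives 2 Au3+(aq) + 3 Hg(l) → 2 Au(s) + 3 Hg2+(aq); hence Q = [Hg2+(aq)]^3 / [Au3+(aq)]^2 = 0.0887 (log Q = −1.052).
Applying E = E° − (RT ln10/nF)·log Q gives +0.64 − (0.0592/6)(−1.052) = +0.65 V.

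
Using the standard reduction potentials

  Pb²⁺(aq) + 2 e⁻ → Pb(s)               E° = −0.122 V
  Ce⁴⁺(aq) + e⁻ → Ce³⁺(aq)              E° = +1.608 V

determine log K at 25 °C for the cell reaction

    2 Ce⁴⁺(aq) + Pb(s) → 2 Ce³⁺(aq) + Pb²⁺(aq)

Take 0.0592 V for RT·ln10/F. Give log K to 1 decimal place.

The Ce⁴⁺/Ce³⁺ couple is reduced (cathode); E°cell = +1.608 − (−0.122) = +1.730 V with n = 2.
At equilibrium E = 0, so log K = nE°cell / 0.0592 = (2)(+1.730) / 0.0592 = 58.4.

log K = 58.4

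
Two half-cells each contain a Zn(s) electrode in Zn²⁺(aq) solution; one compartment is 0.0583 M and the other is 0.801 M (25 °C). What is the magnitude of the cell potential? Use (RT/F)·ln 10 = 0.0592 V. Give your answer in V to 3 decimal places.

0.034 V

For a concentration cell E°cell = 0, since both electrodes use the same couple.
The compartment with the higher Zn²⁺(aq) concentration (0.801 M) acts as the cathode; ions are reduced there and produced at the dilute (0.0583 M) anode.
With n = 2, Ecell = −(0.0592/2)·log([dilute]/[conc]) = −(0.0592/2)·log(0.0583/0.801) = +0.034 V.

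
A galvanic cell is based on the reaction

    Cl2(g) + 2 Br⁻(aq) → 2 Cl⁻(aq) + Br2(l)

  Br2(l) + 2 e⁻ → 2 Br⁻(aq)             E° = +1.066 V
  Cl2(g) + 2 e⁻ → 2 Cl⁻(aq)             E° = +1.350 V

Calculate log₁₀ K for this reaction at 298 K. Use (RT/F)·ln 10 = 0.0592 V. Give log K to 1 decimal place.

log K = 9.6

The Cl₂/Cl⁻ couple is reduced (cathode); E°cell = +1.350 − (+1.066) = +0.284 V with n = 2.
At equilibrium E = 0, so log K = nE°cell / 0.0592 = (2)(+0.284) / 0.0592 = 9.6.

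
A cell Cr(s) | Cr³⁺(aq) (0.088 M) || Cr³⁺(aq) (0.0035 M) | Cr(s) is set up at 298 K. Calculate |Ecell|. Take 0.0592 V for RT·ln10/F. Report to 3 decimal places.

0.028 V

For a concentration cell E°cell = 0, since both electrodes use the same couple.
The compartment with the higher Cr³⁺(aq) concentration (0.088 M) acts as the cathode; ions are reduced there and produced at the dilute (0.0035 M) anode.
With n = 3, Ecell = −(0.0592/3)·log([dilute]/[conc]) = −(0.0592/3)·log(0.0035/0.088) = +0.028 V.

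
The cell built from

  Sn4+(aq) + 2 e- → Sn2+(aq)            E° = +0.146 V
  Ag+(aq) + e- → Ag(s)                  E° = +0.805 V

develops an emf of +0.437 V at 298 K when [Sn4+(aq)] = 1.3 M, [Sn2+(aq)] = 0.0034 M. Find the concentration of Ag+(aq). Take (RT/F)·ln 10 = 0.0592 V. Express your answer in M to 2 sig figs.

0.0035 M

The Ag⁺/Ag couple has the larger reduction potential, so it is the cathode: E°cell = +0.805 − (+0.146) = +0.659 V and n = 2.
Rearranging E = E° − (0.0592/n)·log Q gives log Q = 2(+0.659 − (+0.437))/0.0592 = 7.500.
For 2 Ag+(aq) + Sn2+(aq) → 2 Ag(s) + Sn4+(aq), the reaction quotient is Q = [Sn4+(aq)] / ([Ag+(aq)]^2·[Sn2+(aq)]).
Solving for the unknown gives log [Ag+(aq)] = −2.459, so [Ag+(aq)] ≈ 0.0035 M.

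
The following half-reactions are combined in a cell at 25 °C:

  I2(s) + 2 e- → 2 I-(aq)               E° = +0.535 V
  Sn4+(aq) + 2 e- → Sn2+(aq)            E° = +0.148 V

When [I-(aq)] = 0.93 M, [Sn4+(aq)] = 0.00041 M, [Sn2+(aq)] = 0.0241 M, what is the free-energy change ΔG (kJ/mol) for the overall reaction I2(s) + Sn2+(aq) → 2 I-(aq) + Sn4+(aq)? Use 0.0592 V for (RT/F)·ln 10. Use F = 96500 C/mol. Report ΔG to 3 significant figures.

E°cell = +0.535 − (+0.148) = +0.387 V; the balanced reaction transfers n = 2 electrons.
Q = ([I-(aq)]^2·[Sn4+(aq)]) / [Sn2+(aq)] = 0.0147, so log Q = −1.832 and E = +0.387 − (0.0592/2)(−1.832) = +0.4412 V.
Then ΔG = −nFE = −2 × 96500 × +0.4412 J/mol = −85.2 kJ/mol.

−85.2 kJ/mol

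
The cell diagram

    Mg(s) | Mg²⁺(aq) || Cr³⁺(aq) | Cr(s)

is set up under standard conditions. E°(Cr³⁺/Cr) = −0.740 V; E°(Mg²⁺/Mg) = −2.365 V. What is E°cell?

+1.625 V

By convention the left-hand electrode in cell notation is the anode (oxidation) and the right-hand electrode is the cathode (reduction).
E°cell = E°(right) − E°(left) = −0.740 − (−2.365) = +1.625 V.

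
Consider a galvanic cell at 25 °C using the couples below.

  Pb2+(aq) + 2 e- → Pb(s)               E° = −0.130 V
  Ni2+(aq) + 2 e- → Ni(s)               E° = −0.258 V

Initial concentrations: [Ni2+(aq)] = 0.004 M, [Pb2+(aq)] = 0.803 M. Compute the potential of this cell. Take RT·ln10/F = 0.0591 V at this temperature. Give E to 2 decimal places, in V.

Pb²⁺/Pb is reduced (cathode, E° = −0.130 V) and Ni²⁺/Ni is oxidized (anode).
The standard potential is −0.130 − (−0.258) = +0.128 V and the balanced reaction transfers n = 2 electrons.
Balancing gives Pb2+(aq) + Ni(s) → Pb(s) + Ni2+(aq); hence Q = [Ni2+(aq)] / [Pb2+(aq)] = 0.00498 (log Q = −2.303).
Applying E = E° − (RT ln10/nF)·log Q gives +0.128 − (0.0591/2)(−2.303) = +0.20 V.

+0.20 V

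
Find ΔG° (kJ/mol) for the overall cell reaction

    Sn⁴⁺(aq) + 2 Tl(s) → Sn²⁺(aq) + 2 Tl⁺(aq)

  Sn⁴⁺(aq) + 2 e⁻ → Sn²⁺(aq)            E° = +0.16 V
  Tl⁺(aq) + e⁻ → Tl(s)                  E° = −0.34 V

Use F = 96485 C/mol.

−96.5 kJ/mol

In the reaction as written Sn⁴⁺(aq) is reduced, so the Sn⁴⁺/Sn²⁺ couple is the cathode and Tl⁺/Tl is the anode.
E°cell = +0.16 − (−0.34) = +0.50 V; balancing electrons gives n = 2.
ΔG° = −nFE°cell = −(2)(96485)(+0.50) J/mol = −96.5 kJ/mol.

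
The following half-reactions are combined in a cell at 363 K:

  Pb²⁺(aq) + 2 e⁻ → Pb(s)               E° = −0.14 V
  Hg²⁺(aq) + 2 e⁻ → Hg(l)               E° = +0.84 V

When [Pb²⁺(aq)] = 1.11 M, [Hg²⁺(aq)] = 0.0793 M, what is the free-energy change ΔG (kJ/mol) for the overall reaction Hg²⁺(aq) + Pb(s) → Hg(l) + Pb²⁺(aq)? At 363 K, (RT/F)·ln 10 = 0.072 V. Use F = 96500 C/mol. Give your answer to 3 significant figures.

−181 kJ/mol

The standard cell potential is +0.84 − (−0.14) = +0.98 V, with n = 2 electrons in the balanced equation.
The reaction quotient is [Pb²⁺(aq)] / [Hg²⁺(aq)] = 14; by Nernst, E = +0.98 − (0.072/2)(1.146) = +0.9387 V.
Then ΔG = −nFE = −2 × 96500 × +0.9387 J/mol = −181 kJ/mol.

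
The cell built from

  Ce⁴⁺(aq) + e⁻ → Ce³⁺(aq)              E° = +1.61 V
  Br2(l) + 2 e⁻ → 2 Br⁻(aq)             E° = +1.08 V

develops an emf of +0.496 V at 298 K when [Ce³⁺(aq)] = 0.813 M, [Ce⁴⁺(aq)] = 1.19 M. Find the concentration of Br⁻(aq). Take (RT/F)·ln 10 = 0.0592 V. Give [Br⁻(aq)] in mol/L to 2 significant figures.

0.18 M

Ce⁴⁺/Ce³⁺ is the cathode (higher E°); E°cell = +1.61 − (+1.08) = +0.53 V with n = 2.
Since E = E° − (0.0592/n)·log Q, log Q = n(E° − E)/0.0592 = 1.149.
The balanced reaction is 2 Ce⁴⁺(aq) + 2 Br⁻(aq) → 2 Ce³⁺(aq) + Br2(l), so Q = [Ce³⁺(aq)]^2 / ([Ce⁴⁺(aq)]^2·[Br⁻(aq)]^2).
Substituting the known concentrations and solving, log [Br⁻(aq)] = −0.740 and [Br⁻(aq)] = 0.18 M.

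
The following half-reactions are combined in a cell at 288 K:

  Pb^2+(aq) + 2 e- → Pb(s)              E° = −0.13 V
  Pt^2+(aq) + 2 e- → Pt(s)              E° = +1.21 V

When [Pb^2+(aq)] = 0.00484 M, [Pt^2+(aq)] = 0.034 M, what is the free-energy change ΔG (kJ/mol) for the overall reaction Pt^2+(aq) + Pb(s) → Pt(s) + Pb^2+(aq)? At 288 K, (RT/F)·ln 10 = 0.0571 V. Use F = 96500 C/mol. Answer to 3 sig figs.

−263 kJ/mol

With Pt²⁺/Pt reduced at the cathode, E°cell = +1.21 − (−0.13) = +1.34 V and n = 2.
Q = [Pb^2+(aq)] / [Pt^2+(aq)] = 0.142, so log Q = −0.847 and E = +1.34 − (0.0571/2)(−0.847) = +1.3642 V.
ΔG = −nFE = −(2)(96500)(+1.3642) J/mol = −263 kJ/mol.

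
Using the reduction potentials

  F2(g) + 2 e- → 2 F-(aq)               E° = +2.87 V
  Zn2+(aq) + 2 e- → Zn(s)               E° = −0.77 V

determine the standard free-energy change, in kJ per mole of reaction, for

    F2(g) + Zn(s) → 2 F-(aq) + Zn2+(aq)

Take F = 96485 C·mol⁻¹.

In the reaction as written F2(g) is reduced, so the F₂/F⁻ couple is the cathode and Zn²⁺/Zn is the anode.
E°cell = +2.87 − (−0.77) = +3.64 V; balancing electrons gives n = 2.
ΔG° = −nFE°cell = −(2)(96485)(+3.64) J/mol = −702 kJ/mol.

−702 kJ/mol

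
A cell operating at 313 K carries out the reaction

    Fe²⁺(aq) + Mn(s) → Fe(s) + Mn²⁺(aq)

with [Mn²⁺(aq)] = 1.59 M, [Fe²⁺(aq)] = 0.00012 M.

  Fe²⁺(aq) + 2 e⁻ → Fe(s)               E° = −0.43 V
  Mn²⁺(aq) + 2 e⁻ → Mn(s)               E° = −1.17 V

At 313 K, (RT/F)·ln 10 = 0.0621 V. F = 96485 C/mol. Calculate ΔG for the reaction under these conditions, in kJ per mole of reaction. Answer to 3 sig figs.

With Fe²⁺/Fe reduced at the cathode, E°cell = −0.43 − (−1.17) = +0.74 V and n = 2.
The reaction quotient is [Mn²⁺(aq)] / [Fe²⁺(aq)] = 1.32×10^4; by Nernst, E = +0.74 − (0.0621/2)(4.122) = +0.6120 V.
Then ΔG = −nFE = −2 × 96485 × +0.6120 J/mol = −118 kJ/mol.

−118 kJ/mol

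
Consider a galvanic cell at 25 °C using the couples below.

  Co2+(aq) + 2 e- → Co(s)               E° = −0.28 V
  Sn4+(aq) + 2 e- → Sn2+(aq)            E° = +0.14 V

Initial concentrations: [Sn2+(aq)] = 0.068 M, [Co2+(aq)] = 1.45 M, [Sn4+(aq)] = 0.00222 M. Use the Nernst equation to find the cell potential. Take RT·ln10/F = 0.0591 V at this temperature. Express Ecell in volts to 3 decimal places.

+0.371 V

Sn⁴⁺/Sn²⁺ is reduced (cathode, E° = +0.14 V) and Co²⁺/Co is oxidized (anode).
E°cell = +0.14 − (−0.28) = +0.42 V, with n = 2 electrons transferred.
The balanced reaction is Sn4+(aq) + Co(s) → Sn2+(aq) + Co2+(aq), so Q = ([Sn2+(aq)]·[Co2+(aq)]) / [Sn4+(aq)] = 44.4 and log Q = 1.648.
Applying E = E° − (RT ln10/nF)·log Q gives +0.42 − (0.0591/2)(1.648) = +0.371 V.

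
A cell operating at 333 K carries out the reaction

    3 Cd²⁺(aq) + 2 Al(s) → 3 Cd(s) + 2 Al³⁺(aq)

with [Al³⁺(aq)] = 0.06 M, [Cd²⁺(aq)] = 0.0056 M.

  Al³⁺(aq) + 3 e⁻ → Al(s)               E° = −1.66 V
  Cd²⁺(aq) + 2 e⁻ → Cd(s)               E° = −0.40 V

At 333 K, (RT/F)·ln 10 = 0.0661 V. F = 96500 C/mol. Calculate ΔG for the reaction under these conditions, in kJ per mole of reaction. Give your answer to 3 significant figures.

E°cell = −0.40 − (−1.66) = +1.26 V; the balanced reaction transfers n = 6 electrons.
Q = [Al³⁺(aq)]^2 / [Cd²⁺(aq)]^3 = 2.05×10^4, so log Q = 4.312 and E = +1.26 − (0.0661/6)(4.312) = +1.2125 V.
Finally ΔG = −nFE = −(6)(96500 C/mol)(+1.2125 V) = −702 kJ/mol.

−702 kJ/mol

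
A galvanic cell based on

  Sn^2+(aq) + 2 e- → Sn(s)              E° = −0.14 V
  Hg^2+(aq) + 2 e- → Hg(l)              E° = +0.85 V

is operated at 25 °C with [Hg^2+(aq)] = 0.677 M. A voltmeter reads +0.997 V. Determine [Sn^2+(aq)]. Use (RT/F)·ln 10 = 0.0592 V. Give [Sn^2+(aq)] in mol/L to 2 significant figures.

Hg²⁺/Hg is the cathode (higher E°); E°cell = +0.85 − (−0.14) = +0.99 V with n = 2.
Rearranging E = E° − (0.0592/n)·log Q gives log Q = 2(+0.99 − (+0.997))/0.0592 = −0.236.
For Hg^2+(aq) + Sn(s) → Hg(l) + Sn^2+(aq), the reaction quotient is Q = [Sn^2+(aq)] / [Hg^2+(aq)].
Solving for the unknown gives log [Sn^2+(aq)] = −0.405, so [Sn^2+(aq)] ≈ 0.39 M.

0.39 M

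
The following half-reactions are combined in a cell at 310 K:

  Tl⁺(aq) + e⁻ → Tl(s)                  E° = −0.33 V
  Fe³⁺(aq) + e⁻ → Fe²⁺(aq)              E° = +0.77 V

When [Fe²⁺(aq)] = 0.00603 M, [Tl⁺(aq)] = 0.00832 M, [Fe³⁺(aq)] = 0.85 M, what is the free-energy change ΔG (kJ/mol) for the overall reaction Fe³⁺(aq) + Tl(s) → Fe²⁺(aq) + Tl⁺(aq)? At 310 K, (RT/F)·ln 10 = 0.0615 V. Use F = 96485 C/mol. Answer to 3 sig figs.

E°cell = +0.77 − (−0.33) = +1.10 V; the balanced reaction transfers n = 1 electron.
Here Q = ([Fe²⁺(aq)]·[Tl⁺(aq)]) / [Fe³⁺(aq)] = 5.9×10^−5 (log Q = −4.229), giving E = +1.10 − (0.0615/1)·(−4.229) = +1.3601 V.
ΔG = −nFE = −(1)(96485)(+1.3601) J/mol = −131 kJ/mol.

−131 kJ/mol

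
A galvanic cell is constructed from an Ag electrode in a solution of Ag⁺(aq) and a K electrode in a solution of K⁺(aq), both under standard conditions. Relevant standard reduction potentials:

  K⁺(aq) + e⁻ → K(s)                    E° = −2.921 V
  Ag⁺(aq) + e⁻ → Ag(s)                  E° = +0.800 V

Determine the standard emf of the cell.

+3.721 V

The Ag⁺/Ag couple has the higher E°, so Ag ion is reduced (cathode) and K is oxidized (anode).
E°cell = E°(cathode) − E°(anode) = +0.800 − (−2.921) = +3.721 V.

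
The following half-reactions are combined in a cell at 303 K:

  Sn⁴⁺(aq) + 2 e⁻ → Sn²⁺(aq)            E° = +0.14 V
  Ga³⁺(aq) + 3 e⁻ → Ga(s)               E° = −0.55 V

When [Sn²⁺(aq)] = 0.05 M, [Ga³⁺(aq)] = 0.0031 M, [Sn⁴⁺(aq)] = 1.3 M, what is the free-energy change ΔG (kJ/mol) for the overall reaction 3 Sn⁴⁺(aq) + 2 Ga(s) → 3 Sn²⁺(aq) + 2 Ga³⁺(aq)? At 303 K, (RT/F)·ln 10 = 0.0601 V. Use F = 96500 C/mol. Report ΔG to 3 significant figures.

−453 kJ/mol

E°cell = +0.14 − (−0.55) = +0.69 V; the balanced reaction transfers n = 6 electrons.
Here Q = ([Sn²⁺(aq)]^3·[Ga³⁺(aq)]^2) / [Sn⁴⁺(aq)]^3 = 5.47×10^−10 (log Q = −9.262), giving E = +0.69 − (0.0601/6)·(−9.262) = +0.7828 V.
Then ΔG = −nFE = −6 × 96500 × +0.7828 J/mol = −453 kJ/mol.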